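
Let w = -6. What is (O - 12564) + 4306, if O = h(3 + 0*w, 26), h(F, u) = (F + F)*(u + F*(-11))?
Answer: -8300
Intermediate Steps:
h(F, u) = 2*F*(u - 11*F) (h(F, u) = (2*F)*(u - 11*F) = 2*F*(u - 11*F))
O = -42 (O = 2*(3 + 0*(-6))*(26 - 11*(3 + 0*(-6))) = 2*(3 + 0)*(26 - 11*(3 + 0)) = 2*3*(26 - 11*3) = 2*3*(26 - 33) = 2*3*(-7) = -42)
(O - 12564) + 4306 = (-42 - 12564) + 4306 = -12606 + 4306 = -8300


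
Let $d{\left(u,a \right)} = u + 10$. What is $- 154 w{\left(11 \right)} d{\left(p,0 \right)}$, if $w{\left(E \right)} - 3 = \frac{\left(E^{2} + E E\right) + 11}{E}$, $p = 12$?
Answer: $-88088$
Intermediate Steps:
$d{\left(u,a \right)} = 10 + u$
$w{\left(E \right)} = 3 + \frac{11 + 2 E^{2}}{E}$ ($w{\left(E \right)} = 3 + \frac{\left(E^{2} + E E\right) + 11}{E} = 3 + \frac{\left(E^{2} + E^{2}\right) + 11}{E} = 3 + \frac{2 E^{2} + 11}{E} = 3 + \frac{11 + 2 E^{2}}{E}$)
$- 154 w{\left(11 \right)} d{\left(p,0 \right)} = - 154 \left(3 + 2 \cdot 11 + \frac{11}{11}\right) \left(10 + 12\right) = - 154 \left(3 + 22 + 11 \cdot \frac{1}{11}\right) 22 = - 154 \left(3 + 22 + 1\right) 22 = \left(-154\right) 26 \cdot 22 = \left(-4004\right) 22 = -88088$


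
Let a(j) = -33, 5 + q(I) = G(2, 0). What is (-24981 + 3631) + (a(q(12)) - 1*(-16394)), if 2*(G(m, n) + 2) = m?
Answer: -4989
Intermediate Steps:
G(m, n) = -2 + m/2
q(I) = -6 (q(I) = -5 + (-2 + (1/2)*2) = -5 + (-2 + 1) = -5 - 1 = -6)
(-24981 + 3631) + (a(q(12)) - 1*(-16394)) = (-24981 + 3631) + (-33 - 1*(-16394)) = -21350 + (-33 + 16394) = -21350 + 16361 = -4989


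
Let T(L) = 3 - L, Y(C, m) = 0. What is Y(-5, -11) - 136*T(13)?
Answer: 1360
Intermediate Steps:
Y(-5, -11) - 136*T(13) = 0 - 136*(3 - 1*13) = 0 - 136*(3 - 13) = 0 - 136*(-10) = 0 + 1360 = 1360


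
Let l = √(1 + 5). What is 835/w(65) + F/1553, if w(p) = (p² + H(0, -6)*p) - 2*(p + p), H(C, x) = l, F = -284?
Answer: 2104631/75002135 - 167*√6/48295 ≈ 0.019591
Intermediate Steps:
l = √6 ≈ 2.4495
H(C, x) = √6
w(p) = p² - 4*p + p*√6 (w(p) = (p² + √6*p) - 2*(p + p) = (p² + p*√6) - 4*p = p² - 4*p + p*√6)
835/w(65) + F/1553 = 835/((65*(-4 + 65 + √6))) - 284/1553 = 835/((65*(61 + √6))) - 284*1/1553 = 835/(3965 + 65*√6) - 284/1553 = -284/1553 + 835/(3965 + 65*√6)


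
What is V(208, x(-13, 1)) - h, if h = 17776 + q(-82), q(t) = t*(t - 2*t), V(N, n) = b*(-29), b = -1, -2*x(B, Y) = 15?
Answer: -11023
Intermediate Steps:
x(B, Y) = -15/2 (x(B, Y) = -½*15 = -15/2)
b = -1 (b = -1*1 = -1)
V(N, n) = 29 (V(N, n) = -1*(-29) = 29)
q(t) = -t² (q(t) = t*(-t) = -t²)
h = 11052 (h = 17776 - 1*(-82)² = 17776 - 1*6724 = 17776 - 6724 = 11052)
V(208, x(-13, 1)) - h = 29 - 1*11052 = 29 - 11052 = -11023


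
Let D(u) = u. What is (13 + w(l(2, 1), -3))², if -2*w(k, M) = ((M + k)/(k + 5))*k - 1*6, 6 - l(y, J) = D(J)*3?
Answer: 256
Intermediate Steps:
l(y, J) = 6 - 3*J (l(y, J) = 6 - J*3 = 6 - 3*J)
w(k, M) = 3 - k*(M + k)/(2*(5 + k)) (w(k, M) = -(((M + k)/(k + 5))*k - 1*6)/2 = -(((M + k)/(5 + k))*k - 6)/2 = -(k*(M + k)/(5 + k) - 6)/2 = -(-6 + k*(M + k)/(5 + k))/2 = 3 - k*(M + k)/(2*(5 + k)))
(13 + w(l(2, 1), -3))² = (13 + (30 - (6 - 3*1)² + 6*(6 - 3*1) - 1*(-3)*(6 - 3*1))/(2*(5 + (6 - 3*1))))² = (13 + (30 - (6 - 3)² + 6*(6 - 3) - 1*(-3)*(6 - 3))/(2*(5 + (6 - 3))))² = (13 + (30 - 1*3² + 6*3 - 1*(-3)*3)/(2*(5 + 3)))² = (13 + (½)*(30 - 1*9 + 18 + 9)/8)² = (13 + (½)*(⅛)*(30 - 9 + 18 + 9))² = (13 + (½)*(⅛)*48)² = (13 + 3)² = 16² = 256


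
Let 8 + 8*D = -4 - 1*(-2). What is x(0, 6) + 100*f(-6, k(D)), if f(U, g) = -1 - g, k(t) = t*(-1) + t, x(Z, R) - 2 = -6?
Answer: -104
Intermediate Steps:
x(Z, R) = -4 (x(Z, R) = 2 - 6 = -4)
D = -5/4 (D = -1 + (-4 - 1*(-2))/8 = -1 + (-4 + 2)/8 = -1 + (⅛)*(-2) = -1 - ¼ = -5/4 ≈ -1.2500)
k(t) = 0 (k(t) = -t + t = 0)
x(0, 6) + 100*f(-6, k(D)) = -4 + 100*(-1 - 1*0) = -4 + 100*(-1 + 0) = -4 + 100*(-1) = -4 - 100 = -104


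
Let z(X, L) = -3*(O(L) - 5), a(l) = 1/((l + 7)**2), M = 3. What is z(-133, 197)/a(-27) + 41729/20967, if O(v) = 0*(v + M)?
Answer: 125843729/20967 ≈ 6002.0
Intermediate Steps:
O(v) = 0 (O(v) = 0*(v + 3) = 0*(3 + v) = 0)
a(l) = (7 + l)**(-2) (a(l) = 1/((7 + l)**2) = (7 + l)**(-2))
z(X, L) = 15 (z(X, L) = -3*(0 - 5) = -3*(-5) = 15)
z(-133, 197)/a(-27) + 41729/20967 = 15/((7 - 27)**(-2)) + 41729/20967 = 15/((-20)**(-2)) + 41729*(1/20967) = 15/(1/400) + 41729/20967 = 15*400 + 41729/20967 = 6000 + 41729/20967 = 125843729/20967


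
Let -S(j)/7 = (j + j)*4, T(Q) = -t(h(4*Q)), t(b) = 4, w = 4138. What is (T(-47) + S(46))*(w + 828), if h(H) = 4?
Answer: -12812280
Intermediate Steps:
T(Q) = -4 (T(Q) = -1*4 = -4)
S(j) = -56*j (S(j) = -7*(j + j)*4 = -7*2*j*4 = -56*j)
(T(-47) + S(46))*(w + 828) = (-4 - 56*46)*(4138 + 828) = (-4 - 2576)*4966 = -2580*4966 = -12812280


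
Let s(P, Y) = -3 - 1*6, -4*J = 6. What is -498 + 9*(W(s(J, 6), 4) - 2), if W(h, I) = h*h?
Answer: 213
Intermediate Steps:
J = -3/2 (J = -¼*6 = -3/2 ≈ -1.5000)
s(P, Y) = -9 (s(P, Y) = -3 - 6 = -9)
W(h, I) = h²
-498 + 9*(W(s(J, 6), 4) - 2) = -498 + 9*((-9)² - 2) = -498 + 9*(81 - 2) = -498 + 9*79 = -498 + 711 = 213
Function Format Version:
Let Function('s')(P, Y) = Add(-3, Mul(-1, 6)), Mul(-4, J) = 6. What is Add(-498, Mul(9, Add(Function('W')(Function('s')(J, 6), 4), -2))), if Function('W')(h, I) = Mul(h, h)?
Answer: 213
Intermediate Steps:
J = Rational(-3, 2) (J = Mul(Rational(-1, 4), 6) = Rational(-3, 2) ≈ -1.5000)
Function('s')(P, Y) = -9 (Function('s')(P, Y) = Add(-3, -6) = -9)
Function('W')(h, I) = Pow(h, 2)
Add(-498, Mul(9, Add(Function('W')(Function('s')(J, 6), 4), -2))) = Add(-498, Mul(9, Add(Pow(-9, 2), -2))) = Add(-498, Mul(9, Add(81, -2))) = Add(-498, Mul(9, 79)) = Add(-498, 711) = 213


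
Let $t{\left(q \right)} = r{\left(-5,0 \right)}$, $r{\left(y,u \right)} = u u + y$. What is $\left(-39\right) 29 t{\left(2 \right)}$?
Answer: $5655$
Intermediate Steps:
$r{\left(y,u \right)} = y + u^{2}$ ($r{\left(y,u \right)} = u^{2} + y = y + u^{2}$)
$t{\left(q \right)} = -5$ ($t{\left(q \right)} = -5 + 0^{2} = -5 + 0 = -5$)
$\left(-39\right) 29 t{\left(2 \right)} = \left(-39\right) 29 \left(-5\right) = \left(-1131\right) \left(-5\right) = 5655$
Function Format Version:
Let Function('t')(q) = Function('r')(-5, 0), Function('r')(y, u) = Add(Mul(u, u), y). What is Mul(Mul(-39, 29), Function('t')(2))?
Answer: 5655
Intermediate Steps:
Function('r')(y, u) = Add(y, Pow(u, 2)) (Function('r')(y, u) = Add(Pow(u, 2), y) = Add(y, Pow(u, 2)))
Function('t')(q) = -5 (Function('t')(q) = Add(-5, Pow(0, 2)) = Add(-5, 0) = -5)
Mul(Mul(-39, 29), Function('t')(2)) = Mul(Mul(-39, 29), -5) = Mul(-1131, -5) = 5655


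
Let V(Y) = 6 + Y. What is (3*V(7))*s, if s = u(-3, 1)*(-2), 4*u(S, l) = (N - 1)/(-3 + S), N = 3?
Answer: 13/2 ≈ 6.5000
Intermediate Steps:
u(S, l) = 1/(2*(-3 + S)) (u(S, l) = ((3 - 1)/(-3 + S))/4 = (2/(-3 + S))/4 = 1/(2*(-3 + S)))
s = ⅙ (s = (1/(2*(-3 - 3)))*(-2) = ((½)/(-6))*(-2) = ((½)*(-⅙))*(-2) = -1/12*(-2) = ⅙ ≈ 0.16667)
(3*V(7))*s = (3*(6 + 7))*(⅙) = (3*13)*(⅙) = 39*(⅙) = 13/2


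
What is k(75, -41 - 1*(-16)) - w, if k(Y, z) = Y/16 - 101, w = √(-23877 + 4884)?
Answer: -1541/16 - I*√18993 ≈ -96.313 - 137.82*I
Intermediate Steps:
w = I*√18993 (w = √(-18993) = I*√18993 ≈ 137.82*I)
k(Y, z) = -101 + Y/16 (k(Y, z) = Y*(1/16) - 101 = Y/16 - 101 = -101 + Y/16)
k(75, -41 - 1*(-16)) - w = (-101 + (1/16)*75) - I*√18993 = (-101 + 75/16) - I*√18993 = -1541/16 - I*√18993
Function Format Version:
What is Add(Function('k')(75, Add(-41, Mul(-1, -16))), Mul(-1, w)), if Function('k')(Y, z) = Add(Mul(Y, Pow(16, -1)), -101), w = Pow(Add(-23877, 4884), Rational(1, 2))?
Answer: Add(Rational(-1541, 16), Mul(-1, I, Pow(18993, Rational(1, 2)))) ≈ Add(-96.313, Mul(-137.82, I))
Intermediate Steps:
w = Mul(I, Pow(18993, Rational(1, 2))) (w = Pow(-18993, Rational(1, 2)) = Mul(I, Pow(18993, Rational(1, 2))) ≈ Mul(137.82, I))
Function('k')(Y, z) = Add(-101, Mul(Rational(1, 16), Y)) (Function('k')(Y, z) = Add(Mul(Y, Rational(1, 16)), -101) = Add(Mul(Rational(1, 16), Y), -101) = Add(-101, Mul(Rational(1, 16), Y)))
Add(Function('k')(75, Add(-41, Mul(-1, -16))), Mul(-1, w)) = Add(Add(-101, Mul(Rational(1, 16), 75)), Mul(-1, Mul(I, Pow(18993, Rational(1, 2))))) = Add(Add(-101, Rational(75, 16)), Mul(-1, I, Pow(18993, Rational(1, 2)))) = Add(Rational(-1541, 16), Mul(-1, I, Pow(18993, Rational(1, 2))))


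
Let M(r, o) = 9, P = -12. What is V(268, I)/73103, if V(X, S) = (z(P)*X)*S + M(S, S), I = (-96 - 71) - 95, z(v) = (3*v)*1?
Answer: 2527785/73103 ≈ 34.578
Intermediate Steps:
z(v) = 3*v
I = -262 (I = -167 - 95 = -262)
V(X, S) = 9 - 36*S*X (V(X, S) = ((3*(-12))*X)*S + 9 = (-36*X)*S + 9 = -36*S*X + 9 = 9 - 36*S*X)
V(268, I)/73103 = (9 - 36*(-262)*268)/73103 = (9 + 2527776)*(1/73103) = 2527785*(1/73103) = 2527785/73103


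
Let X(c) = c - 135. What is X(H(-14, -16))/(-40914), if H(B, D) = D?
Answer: 151/40914 ≈ 0.0036907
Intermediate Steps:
X(c) = -135 + c
X(H(-14, -16))/(-40914) = (-135 - 16)/(-40914) = -151*(-1/40914) = 151/40914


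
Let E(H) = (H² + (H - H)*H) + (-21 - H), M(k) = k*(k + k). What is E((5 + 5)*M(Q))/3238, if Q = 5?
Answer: 249479/3238 ≈ 77.047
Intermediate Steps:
M(k) = 2*k² (M(k) = k*(2*k) = 2*k²)
E(H) = -21 + H² - H (E(H) = (H² + 0*H) + (-21 - H) = (H² + 0) + (-21 - H) = H² + (-21 - H) = -21 + H² - H)
E((5 + 5)*M(Q))/3238 = (-21 + ((5 + 5)*(2*5²))² - (5 + 5)*2*5²)/3238 = (-21 + (10*(2*25))² - 10*2*25)*(1/3238) = (-21 + (10*50)² - 10*50)*(1/3238) = (-21 + 500² - 1*500)*(1/3238) = (-21 + 250000 - 500)*(1/3238) = 249479*(1/3238) = 249479/3238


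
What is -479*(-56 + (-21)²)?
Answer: -184415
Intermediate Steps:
-479*(-56 + (-21)²) = -479*(-56 + 441) = -479*385 = -184415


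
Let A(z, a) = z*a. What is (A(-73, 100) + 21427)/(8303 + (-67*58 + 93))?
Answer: 14127/4510 ≈ 3.1324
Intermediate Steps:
A(z, a) = a*z
(A(-73, 100) + 21427)/(8303 + (-67*58 + 93)) = (100*(-73) + 21427)/(8303 + (-67*58 + 93)) = (-7300 + 21427)/(8303 + (-3886 + 93)) = 14127/(8303 - 3793) = 14127/4510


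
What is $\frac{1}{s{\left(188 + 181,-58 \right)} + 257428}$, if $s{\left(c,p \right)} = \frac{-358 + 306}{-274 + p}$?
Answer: $\frac{83}{21366537} \approx 3.8846 \cdot 10^{-6}$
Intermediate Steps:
$s{\left(c,p \right)} = - \frac{52}{-274 + p}$
$\frac{1}{s{\left(188 + 181,-58 \right)} + 257428} = \frac{1}{- \frac{52}{-274 - 58} + 257428} = \frac{1}{- \frac{52}{-332} + 257428} = \frac{1}{\left(-52\right) \left(- \frac{1}{332}\right) + 257428} = \frac{1}{\frac{13}{83} + 257428} = \frac{1}{\frac{21366537}{83}} = \frac{83}{21366537}$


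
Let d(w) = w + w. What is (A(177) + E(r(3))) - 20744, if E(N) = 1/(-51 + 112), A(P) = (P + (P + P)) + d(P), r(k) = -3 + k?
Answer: -1211398/61 ≈ -19859.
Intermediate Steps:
d(w) = 2*w
A(P) = 5*P (A(P) = (P + (P + P)) + 2*P = (P + 2*P) + 2*P = 3*P + 2*P = 5*P)
E(N) = 1/61
(A(177) + E(r(3))) - 20744 = (5*177 + 1/61) - 20744 = (885 + 1/61) - 20744 = 53986/61 - 20744 = -1211398/61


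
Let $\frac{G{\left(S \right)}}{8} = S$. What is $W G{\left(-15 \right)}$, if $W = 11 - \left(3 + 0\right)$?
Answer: $-960$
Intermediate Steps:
$G{\left(S \right)} = 8 S$
$W = 8$ ($W = 11 - 3 = 8$)
$W G{\left(-15 \right)} = 8 \cdot 8 \left(-15\right) = 8 \left(-120\right) = -960$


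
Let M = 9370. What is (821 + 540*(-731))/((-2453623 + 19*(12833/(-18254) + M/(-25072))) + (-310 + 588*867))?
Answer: 45070664666168/222442859717405 ≈ 0.20262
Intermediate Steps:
(821 + 540*(-731))/((-2453623 + 19*(12833/(-18254) + M/(-25072))) + (-310 + 588*867)) = (821 + 540*(-731))/((-2453623 + 19*(12833/(-18254) + 9370/(-25072))) + (-310 + 588*867)) = (821 - 394740)/((-2453623 + 19*(12833*(-1/18254) + 9370*(-1/25072))) + (-310 + 509796)) = -393919/((-2453623 + 19*(-12833/18254 - 4685/12536)) + 509486) = -393919/((-2453623 + 19*(-123197239/114416072)) + 509486) = -393919/((-2453623 - 2340747541/114416072) + 509486) = -393919/(-280736246576397/114416072 + 509486) = -393919/(-222442859717405/114416072) = -393919*(-114416072/222442859717405) = 45070664666168/222442859717405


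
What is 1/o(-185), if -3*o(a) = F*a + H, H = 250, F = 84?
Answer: 3/15290 ≈ 0.00019621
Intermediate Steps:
o(a) = -250/3 - 28*a (o(a) = -(84*a + 250)/3 = -(250 + 84*a)/3 = -250/3 - 28*a)
1/o(-185) = 1/(-250/3 - 28*(-185)) = 1/(-250/3 + 5180) = 1/(15290/3) = 3/15290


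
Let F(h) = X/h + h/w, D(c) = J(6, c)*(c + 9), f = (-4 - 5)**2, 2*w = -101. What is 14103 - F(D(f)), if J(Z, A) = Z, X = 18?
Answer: 42764389/3030 ≈ 14114.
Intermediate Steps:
w = -101/2 (w = (1/2)*(-101) = -101/2 ≈ -50.500)
f = 81 (f = (-9)**2 = 81)
D(c) = 54 + 6*c (D(c) = 6*(c + 9) = 6*(9 + c) = 54 + 6*c)
F(h) = 18/h - 2*h/101 (F(h) = 18/h + h/(-101/2) = 18/h + h*(-2/101) = 18/h - 2*h/101)
14103 - F(D(f)) = 14103 - (18/(54 + 6*81) - 2*(54 + 6*81)/101) = 14103 - (18/(54 + 486) - 2*(54 + 486)/101) = 14103 - (18/540 - 2/101*540) = 14103 - (18*(1/540) - 1080/101) = 14103 - (1/30 - 1080/101) = 14103 - 1*(-32299/3030) = 14103 + 32299/3030 = 42764389/3030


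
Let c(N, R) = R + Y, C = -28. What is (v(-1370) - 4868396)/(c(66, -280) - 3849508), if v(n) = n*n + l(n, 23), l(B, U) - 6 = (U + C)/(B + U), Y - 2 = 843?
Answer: 4029537025/5184526221 ≈ 0.77722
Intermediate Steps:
Y = 845 (Y = 2 + 843 = 845)
l(B, U) = 6 + (-28 + U)/(B + U) (l(B, U) = 6 + (U - 28)/(B + U) = 6 + (-28 + U)/(B + U))
c(N, R) = 845 + R (c(N, R) = R + 845 = 845 + R)
v(n) = n² + (133 + 6*n)/(23 + n) (v(n) = n*n + (-28 + 6*n + 7*23)/(n + 23) = n² + (-28 + 6*n + 161)/(23 + n) = n² + (133 + 6*n)/(23 + n))
(v(-1370) - 4868396)/(c(66, -280) - 3849508) = ((133 + 6*(-1370) + (-1370)²*(23 - 1370))/(23 - 1370) - 4868396)/((845 - 280) - 3849508) = ((133 - 8220 + 1876900*(-1347))/(-1347) - 4868396)/(565 - 3849508) = (-(133 - 8220 - 2528184300)/1347 - 4868396)/(-3848943) = (-1/1347*(-2528192387) - 4868396)*(-1/3848943) = (2528192387/1347 - 4868396)*(-1/3848943) = -4029537025/1347*(-1/3848943) = 4029537025/5184526221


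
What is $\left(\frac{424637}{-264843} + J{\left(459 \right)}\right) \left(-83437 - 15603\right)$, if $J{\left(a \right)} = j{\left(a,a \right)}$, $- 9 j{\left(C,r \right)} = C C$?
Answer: $\frac{614061313352960}{264843} \approx 2.3186 \cdot 10^{9}$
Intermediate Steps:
$j{\left(C,r \right)} = - \frac{C^{2}}{9}$ ($j{\left(C,r \right)} = - \frac{C C}{9} = - \frac{C^{2}}{9}$)
$J{\left(a \right)} = - \frac{a^{2}}{9}$
$\left(\frac{424637}{-264843} + J{\left(459 \right)}\right) \left(-83437 - 15603\right) = \left(\frac{424637}{-264843} - \frac{459^{2}}{9}\right) \left(-83437 - 15603\right) = \left(424637 \left(- \frac{1}{264843}\right) - 23409\right) \left(-99040\right) = \left(- \frac{424637}{264843} - 23409\right) \left(-99040\right) = \left(- \frac{6200134424}{264843}\right) \left(-99040\right) = \frac{614061313352960}{264843}$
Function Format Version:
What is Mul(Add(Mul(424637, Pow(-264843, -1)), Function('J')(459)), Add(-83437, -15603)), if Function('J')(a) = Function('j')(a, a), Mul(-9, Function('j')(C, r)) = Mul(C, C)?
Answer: Rational(614061313352960, 264843) ≈ 2.3186e+9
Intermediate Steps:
Function('j')(C, r) = Mul(Rational(-1, 9), Pow(C, 2)) (Function('j')(C, r) = Mul(Rational(-1, 9), Mul(C, C)) = Mul(Rational(-1, 9), Pow(C, 2)))
Function('J')(a) = Mul(Rational(-1, 9), Pow(a, 2))
Mul(Add(Mul(424637, Pow(-264843, -1)), Function('J')(459)), Add(-83437, -15603)) = Mul(Add(Mul(424637, Pow(-264843, -1)), Mul(Rational(-1, 9), Pow(459, 2))), Add(-83437, -15603)) = Mul(Add(Mul(424637, Rational(-1, 264843)), Mul(Rational(-1, 9), 210681)), -99040) = Mul(Add(Rational(-424637, 264843), -23409), -99040) = Mul(Rational(-6200134424, 264843), -99040) = Rational(614061313352960, 264843)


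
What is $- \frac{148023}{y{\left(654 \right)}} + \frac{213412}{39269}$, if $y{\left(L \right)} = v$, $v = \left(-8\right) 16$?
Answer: $\frac{5840031923}{5026432} \approx 1161.9$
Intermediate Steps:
$v = -128$
$y{\left(L \right)} = -128$
$- \frac{148023}{y{\left(654 \right)}} + \frac{213412}{39269} = - \frac{148023}{-128} + \frac{213412}{39269} = \left(-148023\right) \left(- \frac{1}{128}\right) + 213412 \cdot \frac{1}{39269} = \frac{148023}{128} + \frac{213412}{39269} = \frac{5840031923}{5026432}$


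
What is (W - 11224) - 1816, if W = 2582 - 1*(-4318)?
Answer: -6140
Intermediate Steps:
W = 6900 (W = 2582 + 4318 = 6900)
(W - 11224) - 1816 = (6900 - 11224) - 1816 = -4324 - 1816 = -6140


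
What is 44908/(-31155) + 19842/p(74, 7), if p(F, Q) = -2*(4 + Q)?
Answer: -309582743/342705 ≈ -903.35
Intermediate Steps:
p(F, Q) = -8 - 2*Q
44908/(-31155) + 19842/p(74, 7) = 44908/(-31155) + 19842/(-8 - 2*7) = 44908*(-1/31155) + 19842/(-8 - 14) = -44908/31155 + 19842/(-22) = -44908/31155 + 19842*(-1/22) = -44908/31155 - 9921/11 = -309582743/342705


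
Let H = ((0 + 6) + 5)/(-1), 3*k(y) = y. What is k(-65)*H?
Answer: 715/3 ≈ 238.33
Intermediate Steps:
k(y) = y/3
H = -11 (H = (6 + 5)*(-1) = 11*(-1) = -11)
k(-65)*H = ((1/3)*(-65))*(-11) = -65/3*(-11) = 715/3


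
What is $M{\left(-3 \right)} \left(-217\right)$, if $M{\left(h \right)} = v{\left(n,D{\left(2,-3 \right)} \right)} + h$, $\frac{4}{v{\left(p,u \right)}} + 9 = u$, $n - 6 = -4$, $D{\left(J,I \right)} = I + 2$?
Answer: $\frac{3689}{5} \approx 737.8$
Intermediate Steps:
$D{\left(J,I \right)} = 2 + I$
$n = 2$ ($n = 6 - 4 = 2$)
$v{\left(p,u \right)} = \frac{4}{-9 + u}$
$M{\left(h \right)} = - \frac{2}{5} + h$ ($M{\left(h \right)} = \frac{4}{-9 + \left(2 - 3\right)} + h = \frac{4}{-9 - 1} + h = \frac{4}{-10} + h = 4 \left(- \frac{1}{10}\right) + h = - \frac{2}{5} + h$)
$M{\left(-3 \right)} \left(-217\right) = \left(- \frac{2}{5} - 3\right) \left(-217\right) = \left(- \frac{17}{5}\right) \left(-217\right) = \frac{3689}{5}$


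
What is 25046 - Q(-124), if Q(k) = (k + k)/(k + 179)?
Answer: 1377778/55 ≈ 25051.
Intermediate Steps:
Q(k) = 2*k/(179 + k) (Q(k) = (2*k)/(179 + k) = 2*k/(179 + k))
25046 - Q(-124) = 25046 - 2*(-124)/(179 - 124) = 25046 - 2*(-124)/55 = 25046 - 1*(-248/55) = 25046 + 248/55 = 1377778/55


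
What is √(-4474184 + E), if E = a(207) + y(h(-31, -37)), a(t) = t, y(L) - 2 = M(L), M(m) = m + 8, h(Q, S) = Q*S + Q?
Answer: I*√4472851 ≈ 2114.9*I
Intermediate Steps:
h(Q, S) = Q + Q*S
M(m) = 8 + m
y(L) = 10 + L (y(L) = 2 + (8 + L) = 10 + L)
E = 1333 (E = 207 + (10 - 31*(1 - 37)) = 207 + (10 - 31*(-36)) = 207 + (10 + 1116) = 207 + 1126 = 1333)
√(-4474184 + E) = √(-4474184 + 1333) = √(-4472851) = I*√4472851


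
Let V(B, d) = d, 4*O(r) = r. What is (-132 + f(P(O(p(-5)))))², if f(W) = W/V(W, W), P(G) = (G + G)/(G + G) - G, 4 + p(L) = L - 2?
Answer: 17161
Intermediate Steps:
p(L) = -6 + L (p(L) = -4 + (L - 2) = -4 + (-2 + L) = -6 + L)
O(r) = r/4
P(G) = 1 - G (P(G) = (2*G)/((2*G)) - G = (2*G)*(1/(2*G)) - G = 1 - G)
f(W) = 1 (f(W) = W/W = 1)
(-132 + f(P(O(p(-5)))))² = (-132 + 1)² = (-131)² = 17161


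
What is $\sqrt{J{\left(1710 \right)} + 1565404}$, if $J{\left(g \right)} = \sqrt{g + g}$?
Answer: $\sqrt{1565404 + 6 \sqrt{95}} \approx 1251.2$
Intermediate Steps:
$J{\left(g \right)} = \sqrt{2} \sqrt{g}$ ($J{\left(g \right)} = \sqrt{2 g} = \sqrt{2} \sqrt{g}$)
$\sqrt{J{\left(1710 \right)} + 1565404} = \sqrt{\sqrt{2} \sqrt{1710} + 1565404} = \sqrt{\sqrt{2} \cdot 3 \sqrt{190} + 1565404} = \sqrt{6 \sqrt{95} + 1565404} = \sqrt{1565404 + 6 \sqrt{95}}$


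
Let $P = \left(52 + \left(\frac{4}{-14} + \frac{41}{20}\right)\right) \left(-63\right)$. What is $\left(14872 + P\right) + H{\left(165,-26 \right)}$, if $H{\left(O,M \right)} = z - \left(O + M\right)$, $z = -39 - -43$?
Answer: $\frac{226997}{20} \approx 11350.0$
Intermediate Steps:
$z = 4$ ($z = -39 + 43 = 4$)
$H{\left(O,M \right)} = 4 - M - O$ ($H{\left(O,M \right)} = 4 - \left(O + M\right) = 4 - \left(M + O\right) = 4 - M - O$)
$P = - \frac{67743}{20}$ ($P = \left(52 + \left(4 \left(- \frac{1}{14}\right) + 41 \cdot \frac{1}{20}\right)\right) \left(-63\right) = \left(52 + \left(- \frac{2}{7} + \frac{41}{20}\right)\right) \left(-63\right) = \left(52 + \frac{247}{140}\right) \left(-63\right) = \frac{7527}{140} \left(-63\right) = - \frac{67743}{20} \approx -3387.1$)
$\left(14872 + P\right) + H{\left(165,-26 \right)} = \left(14872 - \frac{67743}{20}\right) - 135 = \frac{229697}{20} + \left(4 + 26 - 165\right) = \frac{229697}{20} - 135 = \frac{226997}{20}$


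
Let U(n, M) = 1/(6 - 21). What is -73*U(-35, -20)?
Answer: 73/15 ≈ 4.8667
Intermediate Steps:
U(n, M) = -1/15 (U(n, M) = 1/(-15) = -1/15)
-73*U(-35, -20) = -73*(-1/15) = 73/15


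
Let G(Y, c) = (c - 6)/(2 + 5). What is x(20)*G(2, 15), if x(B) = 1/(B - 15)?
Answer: 9/35 ≈ 0.25714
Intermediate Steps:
G(Y, c) = -6/7 + c/7 (G(Y, c) = (-6 + c)/7 = (-6 + c)*(1/7) = -6/7 + c/7)
x(B) = 1/(-15 + B)
x(20)*G(2, 15) = (-6/7 + (1/7)*15)/(-15 + 20) = (-6/7 + 15/7)/5 = (1/5)*(9/7) = 9/35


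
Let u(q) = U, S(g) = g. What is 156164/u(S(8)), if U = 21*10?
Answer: 78082/105 ≈ 743.64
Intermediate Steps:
U = 210
u(q) = 210
156164/u(S(8)) = 156164/210 = 156164*(1/210) = 78082/105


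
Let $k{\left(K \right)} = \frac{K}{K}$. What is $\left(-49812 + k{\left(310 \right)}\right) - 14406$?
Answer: $-64217$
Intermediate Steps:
$k{\left(K \right)} = 1$
$\left(-49812 + k{\left(310 \right)}\right) - 14406 = \left(-49812 + 1\right) - 14406 = -49811 - 14406 = -64217$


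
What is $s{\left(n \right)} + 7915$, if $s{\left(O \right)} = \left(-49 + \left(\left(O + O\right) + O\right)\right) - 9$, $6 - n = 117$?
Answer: $7524$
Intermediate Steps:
$n = -111$ ($n = 6 - 117 = -111$)
$s{\left(O \right)} = -58 + 3 O$ ($s{\left(O \right)} = \left(-49 + \left(2 O + O\right)\right) - 9 = \left(-49 + 3 O\right) - 9 = -58 + 3 O$)
$s{\left(n \right)} + 7915 = \left(-58 + 3 \left(-111\right)\right) + 7915 = \left(-58 - 333\right) + 7915 = -391 + 7915 = 7524$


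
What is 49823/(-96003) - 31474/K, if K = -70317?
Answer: -17844647/250023813 ≈ -0.071372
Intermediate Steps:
49823/(-96003) - 31474/K = 49823/(-96003) - 31474/(-70317) = 49823*(-1/96003) - 31474*(-1/70317) = -49823/96003 + 31474/70317 = -17844647/250023813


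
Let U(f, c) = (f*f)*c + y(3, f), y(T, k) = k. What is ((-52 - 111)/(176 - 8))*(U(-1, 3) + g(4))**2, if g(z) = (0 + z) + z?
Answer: -4075/42 ≈ -97.024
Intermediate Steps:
g(z) = 2*z (g(z) = z + z = 2*z)
U(f, c) = f + c*f**2 (U(f, c) = (f*f)*c + f = f**2*c + f = c*f**2 + f = f + c*f**2)
((-52 - 111)/(176 - 8))*(U(-1, 3) + g(4))**2 = ((-52 - 111)/(176 - 8))*(-(1 + 3*(-1)) + 2*4)**2 = (-163/168)*(-(1 - 3) + 8)**2 = (-163*1/168)*(-1*(-2) + 8)**2 = -163*(2 + 8)**2/168 = -163/168*10**2 = -163/168*100 = -4075/42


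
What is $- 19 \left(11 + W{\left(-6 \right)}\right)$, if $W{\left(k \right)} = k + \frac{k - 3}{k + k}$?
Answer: $- \frac{437}{4} \approx -109.25$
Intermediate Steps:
$W{\left(k \right)} = k + \frac{-3 + k}{2 k}$
$- 19 \left(11 + W{\left(-6 \right)}\right) = - 19 \left(11 - \left(\frac{11}{2} - \frac{1}{4}\right)\right) = - 19 \left(11 - \frac{21}{4}\right) = \left(-19\right) \frac{23}{4} = - \frac{437}{4}$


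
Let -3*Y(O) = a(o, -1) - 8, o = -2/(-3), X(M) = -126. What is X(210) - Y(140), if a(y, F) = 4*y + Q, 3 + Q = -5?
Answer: -1174/9 ≈ -130.44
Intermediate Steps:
Q = -8 (Q = -3 - 5 = -8)
o = ⅔ (o = -2*(-⅓) = ⅔ ≈ 0.66667)
a(y, F) = -8 + 4*y (a(y, F) = 4*y - 8 = -8 + 4*y)
Y(O) = 40/9 (Y(O) = -((-8 + 4*(⅔)) - 8)/3 = -((-8 + 8/3) - 8)/3 = -(-16/3 - 8)/3 = -⅓*(-40/3) = 40/9)
X(210) - Y(140) = -126 - 1*40/9 = -126 - 40/9 = -1174/9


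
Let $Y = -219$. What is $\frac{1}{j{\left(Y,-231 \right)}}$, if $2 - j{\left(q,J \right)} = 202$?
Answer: $- \frac{1}{200} \approx -0.005$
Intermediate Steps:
$j{\left(q,J \right)} = -200$ ($j{\left(q,J \right)} = 2 - 202 = -200$)
$\frac{1}{j{\left(Y,-231 \right)}} = \frac{1}{-200} = - \frac{1}{200}$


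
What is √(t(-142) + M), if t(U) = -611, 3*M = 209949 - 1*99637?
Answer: √325437/3 ≈ 190.16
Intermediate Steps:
M = 110312/3 (M = (209949 - 1*99637)/3 = (209949 - 99637)/3 = (⅓)*110312 = 110312/3 ≈ 36771.)
√(t(-142) + M) = √(-611 + 110312/3) = √(108479/3) = √325437/3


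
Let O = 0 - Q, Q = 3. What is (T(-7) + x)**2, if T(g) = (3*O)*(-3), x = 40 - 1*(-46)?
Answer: 12769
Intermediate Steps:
O = -3 (O = 0 - 1*3 = 0 - 3 = -3)
x = 86 (x = 40 + 46 = 86)
T(g) = 27 (T(g) = (3*(-3))*(-3) = -9*(-3) = 27)
(T(-7) + x)**2 = (27 + 86)**2 = 113**2 = 12769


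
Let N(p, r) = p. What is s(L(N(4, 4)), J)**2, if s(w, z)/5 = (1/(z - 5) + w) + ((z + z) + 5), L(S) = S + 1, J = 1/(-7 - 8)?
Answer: 121506529/51984 ≈ 2337.4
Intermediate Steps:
J = -1/15 (J = 1/(-15) = -1/15 ≈ -0.066667)
L(S) = 1 + S
s(w, z) = 25 + 5*w + 5/(-5 + z) + 10*z (s(w, z) = 5*((1/(z - 5) + w) + ((z + z) + 5)) = 5*((1/(-5 + z) + w) + (2*z + 5)) = 5*((w + 1/(-5 + z)) + (5 + 2*z)) = 5*(5 + w + 1/(-5 + z) + 2*z) = 25 + 5*w + 5/(-5 + z) + 10*z)
s(L(N(4, 4)), J)**2 = (5*(-24 - 5*(1 + 4) - 5*(-1/15) + 2*(-1/15)**2 + (1 + 4)*(-1/15))/(-5 - 1/15))**2 = (5*(-24 - 5*5 + 1/3 + 2*(1/225) + 5*(-1/15))/(-76/15))**2 = (5*(-15/76)*(-24 - 25 + 1/3 + 2/225 - 1/3))**2 = (5*(-15/76)*(-11023/225))**2 = (11023/228)**2 = 121506529/51984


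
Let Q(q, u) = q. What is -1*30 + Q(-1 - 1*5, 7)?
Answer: -36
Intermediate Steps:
-1*30 + Q(-1 - 1*5, 7) = -1*30 + (-1 - 1*5) = -30 + (-1 - 5) = -30 - 6 = -36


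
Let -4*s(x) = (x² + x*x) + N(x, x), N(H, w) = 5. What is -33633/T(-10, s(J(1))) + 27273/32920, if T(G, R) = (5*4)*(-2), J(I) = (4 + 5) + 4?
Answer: 3463404/4115 ≈ 841.65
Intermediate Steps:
J(I) = 13 (J(I) = 9 + 4 = 13)
s(x) = -5/4 - x²/2 (s(x) = -((x² + x*x) + 5)/4 = -((x² + x²) + 5)/4 = -(2*x² + 5)/4 = -(5 + 2*x²)/4 = -5/4 - x²/2)
T(G, R) = -40 (T(G, R) = 20*(-2) = -40)
-33633/T(-10, s(J(1))) + 27273/32920 = -33633/(-40) + 27273/32920 = -33633*(-1/40) + 27273*(1/32920) = 33633/40 + 27273/32920 = 3463404/4115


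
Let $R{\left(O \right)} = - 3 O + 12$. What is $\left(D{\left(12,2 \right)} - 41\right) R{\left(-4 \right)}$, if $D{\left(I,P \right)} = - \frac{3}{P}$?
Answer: $-1020$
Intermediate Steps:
$R{\left(O \right)} = 12 - 3 O$
$\left(D{\left(12,2 \right)} - 41\right) R{\left(-4 \right)} = \left(- \frac{3}{2} - 41\right) \left(12 - -12\right) = \left(\left(-3\right) \frac{1}{2} - 41\right) \left(12 + 12\right) = \left(- \frac{3}{2} - 41\right) 24 = \left(- \frac{85}{2}\right) 24 = -1020$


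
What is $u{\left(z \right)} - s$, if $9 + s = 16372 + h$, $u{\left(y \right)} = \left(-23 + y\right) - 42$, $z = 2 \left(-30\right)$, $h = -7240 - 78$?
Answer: $-9170$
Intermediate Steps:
$h = -7318$
$z = -60$
$u{\left(y \right)} = -65 + y$
$s = 9045$ ($s = -9 + \left(16372 - 7318\right) = -9 + 9054 = 9045$)
$u{\left(z \right)} - s = \left(-65 - 60\right) - 9045 = -125 - 9045 = -9170$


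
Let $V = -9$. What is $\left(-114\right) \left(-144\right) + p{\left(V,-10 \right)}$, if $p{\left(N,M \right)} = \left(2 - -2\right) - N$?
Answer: $16429$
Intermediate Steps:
$p{\left(N,M \right)} = 4 - N$ ($p{\left(N,M \right)} = \left(2 + 2\right) - N = 4 - N$)
$\left(-114\right) \left(-144\right) + p{\left(V,-10 \right)} = \left(-114\right) \left(-144\right) + \left(4 - -9\right) = 16416 + \left(4 + 9\right) = 16416 + 13 = 16429$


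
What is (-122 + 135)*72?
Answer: 936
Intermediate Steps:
(-122 + 135)*72 = 13*72 = 936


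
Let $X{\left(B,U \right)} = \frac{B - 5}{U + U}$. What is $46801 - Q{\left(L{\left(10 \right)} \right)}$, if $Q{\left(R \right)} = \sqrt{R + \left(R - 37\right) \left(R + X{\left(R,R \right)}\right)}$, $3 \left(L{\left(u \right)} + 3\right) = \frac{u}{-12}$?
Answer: $46801 - \frac{\sqrt{87841678}}{1062} \approx 46792.0$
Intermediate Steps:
$L{\left(u \right)} = -3 - \frac{u}{36}$ ($L{\left(u \right)} = -3 + \frac{u \frac{1}{-12}}{3} = -3 + \frac{u \left(- \frac{1}{12}\right)}{3} = -3 + \frac{\left(- \frac{1}{12}\right) u}{3} = -3 - \frac{u}{36}$)
$X{\left(B,U \right)} = \frac{-5 + B}{2 U}$
$Q{\left(R \right)} = \sqrt{R + \left(-37 + R\right) \left(R + \frac{-5 + R}{2 R}\right)}$ ($Q{\left(R \right)} = \sqrt{R + \left(R - 37\right) \left(R + \frac{-5 + R}{2 R}\right)} = \sqrt{R + \left(-37 + R\right) \left(R + \frac{-5 + R}{2 R}\right)}$)
$46801 - Q{\left(L{\left(10 \right)} \right)} = 46801 - \frac{\sqrt{-84 - 142 \left(-3 - \frac{5}{18}\right) + 4 \left(-3 - \frac{5}{18}\right)^{2} + \frac{370}{-3 - \frac{5}{18}}}}{2} = 46801 - \frac{\sqrt{-84 - - \frac{4189}{9} + 4 \left(- \frac{59}{18}\right)^{2} + \frac{370}{- \frac{59}{18}}}}{2} = 46801 - \frac{\sqrt{-84 + \frac{4189}{9} + 4 \cdot \frac{3481}{324} + 370 \left(- \frac{18}{59}\right)}}{2} = 46801 - \frac{\sqrt{-84 + \frac{4189}{9} + \frac{3481}{81} - \frac{6660}{59}}}{2} = 46801 - \frac{\sqrt{\frac{1488842}{4779}}}{2} = 46801 - \frac{\frac{1}{531} \sqrt{87841678}}{2} = 46801 - \frac{\sqrt{87841678}}{1062}$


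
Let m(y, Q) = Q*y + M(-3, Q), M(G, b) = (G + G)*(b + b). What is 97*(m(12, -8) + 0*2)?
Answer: 0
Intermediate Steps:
M(G, b) = 4*G*b (M(G, b) = (2*G)*(2*b) = 4*G*b)
m(y, Q) = -12*Q + Q*y (m(y, Q) = Q*y + 4*(-3)*Q = Q*y - 12*Q = -12*Q + Q*y)
97*(m(12, -8) + 0*2) = 97*(-8*(-12 + 12) + 0*2) = 97*(-8*0 + 0) = 97*(0 + 0) = 97*0 = 0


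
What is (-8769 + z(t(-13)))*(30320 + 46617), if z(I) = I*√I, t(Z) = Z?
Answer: -674660553 - 1000181*I*√13 ≈ -6.7466e+8 - 3.6062e+6*I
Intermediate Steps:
z(I) = I^(3/2)
(-8769 + z(t(-13)))*(30320 + 46617) = (-8769 + (-13)^(3/2))*(30320 + 46617) = (-8769 - 13*I*√13)*76937 = -674660553 - 1000181*I*√13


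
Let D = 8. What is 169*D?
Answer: 1352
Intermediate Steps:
169*D = 169*8 = 1352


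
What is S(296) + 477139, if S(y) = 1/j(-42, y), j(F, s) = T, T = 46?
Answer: 21948395/46 ≈ 4.7714e+5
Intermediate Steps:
j(F, s) = 46
S(y) = 1/46
S(296) + 477139 = 1/46 + 477139 = 21948395/46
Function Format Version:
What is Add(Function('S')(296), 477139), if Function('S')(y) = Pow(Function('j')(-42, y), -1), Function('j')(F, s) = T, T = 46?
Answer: Rational(21948395, 46) ≈ 4.7714e+5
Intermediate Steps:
Function('j')(F, s) = 46
Function('S')(y) = Rational(1, 46) (Function('S')(y) = Pow(46, -1) = Rational(1, 46))
Add(Function('S')(296), 477139) = Add(Rational(1, 46), 477139) = Rational(21948395, 46)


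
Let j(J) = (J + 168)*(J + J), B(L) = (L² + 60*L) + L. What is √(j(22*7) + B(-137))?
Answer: 2*√27397 ≈ 331.04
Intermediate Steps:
B(L) = L² + 61*L
j(J) = 2*J*(168 + J) (j(J) = (168 + J)*(2*J) = 2*J*(168 + J))
√(j(22*7) + B(-137)) = √(2*(22*7)*(168 + 22*7) - 137*(61 - 137)) = √(2*154*(168 + 154) - 137*(-76)) = √(2*154*322 + 10412) = √(99176 + 10412) = √109588 = 2*√27397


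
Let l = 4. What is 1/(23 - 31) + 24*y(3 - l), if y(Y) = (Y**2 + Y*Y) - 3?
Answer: -193/8 ≈ -24.125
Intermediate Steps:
y(Y) = -3 + 2*Y**2 (y(Y) = (Y**2 + Y**2) - 3 = 2*Y**2 - 3 = -3 + 2*Y**2)
1/(23 - 31) + 24*y(3 - l) = 1/(23 - 31) + 24*(-3 + 2*(3 - 1*4)**2) = 1/(-8) + 24*(-3 + 2*(3 - 4)**2) = -1/8 + 24*(-3 + 2*(-1)**2) = -1/8 + 24*(-3 + 2*1) = -1/8 + 24*(-3 + 2) = -1/8 + 24*(-1) = -1/8 - 24 = -193/8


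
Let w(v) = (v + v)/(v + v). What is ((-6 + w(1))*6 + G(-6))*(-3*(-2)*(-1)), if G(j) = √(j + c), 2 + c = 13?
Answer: 180 - 6*√5 ≈ 166.58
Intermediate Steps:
w(v) = 1 (w(v) = (2*v)/((2*v)) = (2*v)*(1/(2*v)) = 1)
c = 11 (c = -2 + 13 = 11)
G(j) = √(11 + j) (G(j) = √(j + 11) = √(11 + j))
((-6 + w(1))*6 + G(-6))*(-3*(-2)*(-1)) = ((-6 + 1)*6 + √(11 - 6))*(-3*(-2)*(-1)) = (-5*6 + √5)*(6*(-1)) = (-30 + √5)*(-6) = 180 - 6*√5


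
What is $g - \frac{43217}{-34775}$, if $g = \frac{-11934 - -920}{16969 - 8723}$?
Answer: $- \frac{13322234}{143377325} \approx -0.092917$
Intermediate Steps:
$g = - \frac{5507}{4123}$ ($g = \frac{-11934 + 920}{8246} = \left(-11014\right) \frac{1}{8246} = - \frac{5507}{4123} \approx -1.3357$)
$g - \frac{43217}{-34775} = - \frac{5507}{4123} - \frac{43217}{-34775} = - \frac{5507}{4123} - - \frac{43217}{34775} = - \frac{5507}{4123} + \frac{43217}{34775} = - \frac{13322234}{143377325}$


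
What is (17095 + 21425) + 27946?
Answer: 66466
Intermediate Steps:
(17095 + 21425) + 27946 = 38520 + 27946 = 66466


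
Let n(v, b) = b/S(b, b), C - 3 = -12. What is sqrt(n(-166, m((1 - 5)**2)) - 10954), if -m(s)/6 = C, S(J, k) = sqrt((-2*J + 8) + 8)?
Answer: sqrt(-5794666 - 621*I*sqrt(23))/23 ≈ 0.026896 - 104.66*I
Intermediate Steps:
S(J, k) = sqrt(16 - 2*J) (S(J, k) = sqrt((8 - 2*J) + 8) = sqrt(16 - 2*J))
C = -9 (C = 3 - 12 = -9)
m(s) = 54 (m(s) = -6*(-9) = 54)
n(v, b) = b/sqrt(16 - 2*b) (n(v, b) = b/(sqrt(16 - 2*b)) = b/sqrt(16 - 2*b))
sqrt(n(-166, m((1 - 5)**2)) - 10954) = sqrt((1/2)*54*sqrt(2)/sqrt(8 - 1*54) - 10954) = sqrt((1/2)*54*sqrt(2)/sqrt(8 - 54) - 10954) = sqrt((1/2)*54*sqrt(2)/sqrt(-46) - 10954) = sqrt((1/2)*54*sqrt(2)*(-I*sqrt(46)/46) - 10954) = sqrt(-27*I*sqrt(23)/23 - 10954) = sqrt(-10954 - 27*I*sqrt(23)/23)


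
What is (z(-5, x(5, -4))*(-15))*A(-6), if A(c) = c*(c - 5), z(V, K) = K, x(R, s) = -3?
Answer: 2970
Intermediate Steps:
A(c) = c*(-5 + c)
(z(-5, x(5, -4))*(-15))*A(-6) = (-3*(-15))*(-6*(-5 - 6)) = 45*(-6*(-11)) = 45*66 = 2970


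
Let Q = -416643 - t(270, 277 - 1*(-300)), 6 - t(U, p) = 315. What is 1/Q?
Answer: -1/416334 ≈ -2.4019e-6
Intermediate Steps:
t(U, p) = -309 (t(U, p) = 6 - 1*315 = 6 - 315 = -309)
Q = -416334 (Q = -416643 - 1*(-309) = -416643 + 309 = -416334)
1/Q = 1/(-416334) = -1/416334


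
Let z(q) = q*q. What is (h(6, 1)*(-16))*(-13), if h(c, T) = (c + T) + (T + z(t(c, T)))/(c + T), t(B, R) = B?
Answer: 17888/7 ≈ 2555.4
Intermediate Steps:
z(q) = q²
h(c, T) = T + c + (T + c²)/(T + c) (h(c, T) = (c + T) + (T + c²)/(c + T) = (T + c) + (T + c²)/(T + c) = T + c + (T + c²)/(T + c))
(h(6, 1)*(-16))*(-13) = (((1 + 1² + 2*6² + 2*1*6)/(1 + 6))*(-16))*(-13) = (((1 + 1 + 2*36 + 12)/7)*(-16))*(-13) = (((1 + 1 + 72 + 12)/7)*(-16))*(-13) = (((⅐)*86)*(-16))*(-13) = ((86/7)*(-16))*(-13) = -1376/7*(-13) = 17888/7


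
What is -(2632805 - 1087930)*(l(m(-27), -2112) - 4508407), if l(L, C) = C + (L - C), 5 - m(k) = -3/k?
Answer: 62684259402625/9 ≈ 6.9649e+12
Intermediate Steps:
m(k) = 5 + 3/k (m(k) = 5 - (-3)/k = 5 + 3/k)
l(L, C) = L
-(2632805 - 1087930)*(l(m(-27), -2112) - 4508407) = -(2632805 - 1087930)*((5 + 3/(-27)) - 4508407) = -1544875*((5 + 3*(-1/27)) - 4508407) = -1544875*((5 - ⅑) - 4508407) = -1544875*(44/9 - 4508407) = -1544875*(-40575619)/9 = -1*(-62684259402625/9) = 62684259402625/9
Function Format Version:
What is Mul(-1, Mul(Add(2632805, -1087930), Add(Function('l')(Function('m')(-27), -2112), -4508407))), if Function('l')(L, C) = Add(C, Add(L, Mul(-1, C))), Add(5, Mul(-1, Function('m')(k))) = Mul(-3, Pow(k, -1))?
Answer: Rational(62684259402625, 9) ≈ 6.9649e+12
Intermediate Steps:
Function('m')(k) = Add(5, Mul(3, Pow(k, -1))) (Function('m')(k) = Add(5, Mul(-1, Mul(-3, Pow(k, -1)))) = Add(5, Mul(3, Pow(k, -1))))
Function('l')(L, C) = L
Mul(-1, Mul(Add(2632805, -1087930), Add(Function('l')(Function('m')(-27), -2112), -4508407))) = Mul(-1, Mul(Add(2632805, -1087930), Add(Add(5, Mul(3, Pow(-27, -1))), -4508407))) = Mul(-1, Mul(1544875, Add(Add(5, Mul(3, Rational(-1, 27))), -4508407))) = Mul(-1, Mul(1544875, Add(Add(5, Rational(-1, 9)), -4508407))) = Mul(-1, Mul(1544875, Add(Rational(44, 9), -4508407))) = Mul(-1, Mul(1544875, Rational(-40575619, 9))) = Mul(-1, Rational(-62684259402625, 9)) = Rational(62684259402625, 9)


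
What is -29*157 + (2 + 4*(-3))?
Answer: -4563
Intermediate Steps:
-29*157 + (2 + 4*(-3)) = -4553 + (2 - 12) = -4553 - 10 = -4563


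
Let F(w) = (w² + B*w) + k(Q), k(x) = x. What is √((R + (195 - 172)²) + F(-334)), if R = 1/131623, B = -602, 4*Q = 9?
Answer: √21701175475408601/263246 ≈ 559.60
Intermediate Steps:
Q = 9/4 (Q = (¼)*9 = 9/4 ≈ 2.2500)
R = 1/131623 ≈ 7.5975e-6
F(w) = 9/4 + w² - 602*w (F(w) = (w² - 602*w) + 9/4 = 9/4 + w² - 602*w)
√((R + (195 - 172)²) + F(-334)) = √((1/131623 + (195 - 172)²) + (9/4 + (-334)² - 602*(-334))) = √((1/131623 + 23²) + (9/4 + 111556 + 201068)) = √((1/131623 + 529) + 1250505/4) = √(69628568/131623 + 1250505/4) = √(164873733887/526492) = √21701175475408601/263246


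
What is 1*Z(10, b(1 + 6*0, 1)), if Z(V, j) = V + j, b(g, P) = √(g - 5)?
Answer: 10 + 2*I ≈ 10.0 + 2.0*I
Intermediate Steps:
b(g, P) = √(-5 + g)
1*Z(10, b(1 + 6*0, 1)) = 1*(10 + √(-5 + (1 + 6*0))) = 1*(10 + √(-5 + (1 + 0))) = 1*(10 + √(-5 + 1)) = 1*(10 + √(-4)) = 1*(10 + 2*I) = 10 + 2*I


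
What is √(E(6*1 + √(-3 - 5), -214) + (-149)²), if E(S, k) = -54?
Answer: √22147 ≈ 148.82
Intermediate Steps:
√(E(6*1 + √(-3 - 5), -214) + (-149)²) = √(-54 + (-149)²) = √(-54 + 22201) = √22147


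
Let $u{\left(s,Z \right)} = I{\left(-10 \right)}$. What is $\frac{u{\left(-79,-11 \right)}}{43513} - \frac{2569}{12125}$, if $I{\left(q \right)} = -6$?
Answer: $- \frac{111857647}{527595125} \approx -0.21201$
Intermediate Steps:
$u{\left(s,Z \right)} = -6$
$\frac{u{\left(-79,-11 \right)}}{43513} - \frac{2569}{12125} = - \frac{6}{43513} - \frac{2569}{12125} = - \frac{111857647}{527595125}$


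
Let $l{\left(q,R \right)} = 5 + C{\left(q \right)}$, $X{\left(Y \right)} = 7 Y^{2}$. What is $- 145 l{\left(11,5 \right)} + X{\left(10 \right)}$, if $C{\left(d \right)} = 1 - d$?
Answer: $1425$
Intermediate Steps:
$l{\left(q,R \right)} = 6 - q$ ($l{\left(q,R \right)} = 5 - \left(-1 + q\right) = 6 - q$)
$- 145 l{\left(11,5 \right)} + X{\left(10 \right)} = - 145 \left(6 - 11\right) + 7 \cdot 10^{2} = - 145 \left(6 - 11\right) + 7 \cdot 100 = \left(-145\right) \left(-5\right) + 700 = 725 + 700 = 1425$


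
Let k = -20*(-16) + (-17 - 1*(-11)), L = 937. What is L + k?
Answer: 1251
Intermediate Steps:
k = 314 (k = 320 + (-17 + 11) = 320 - 6 = 314)
L + k = 937 + 314 = 1251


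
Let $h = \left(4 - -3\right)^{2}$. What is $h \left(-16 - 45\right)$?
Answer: $-2989$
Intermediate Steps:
$h = 49$ ($h = \left(4 + 3\right)^{2} = 7^{2} = 49$)
$h \left(-16 - 45\right) = 49 \left(-16 - 45\right) = 49 \left(-61\right) = -2989$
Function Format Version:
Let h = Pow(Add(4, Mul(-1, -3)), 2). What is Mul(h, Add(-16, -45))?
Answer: -2989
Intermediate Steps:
h = 49 (h = Pow(Add(4, 3), 2) = Pow(7, 2) = 49)
Mul(h, Add(-16, -45)) = Mul(49, Add(-16, -45)) = Mul(49, -61) = -2989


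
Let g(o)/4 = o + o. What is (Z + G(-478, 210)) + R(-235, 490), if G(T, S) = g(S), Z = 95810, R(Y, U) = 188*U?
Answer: 189610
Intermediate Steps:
g(o) = 8*o (g(o) = 4*(o + o) = 4*(2*o) = 8*o)
G(T, S) = 8*S
(Z + G(-478, 210)) + R(-235, 490) = (95810 + 8*210) + 188*490 = (95810 + 1680) + 92120 = 97490 + 92120 = 189610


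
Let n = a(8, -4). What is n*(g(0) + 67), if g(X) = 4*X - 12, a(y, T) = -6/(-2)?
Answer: 165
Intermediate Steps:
a(y, T) = 3 (a(y, T) = -6*(-½) = 3)
g(X) = -12 + 4*X
n = 3
n*(g(0) + 67) = 3*((-12 + 4*0) + 67) = 3*((-12 + 0) + 67) = 3*(-12 + 67) = 3*55 = 165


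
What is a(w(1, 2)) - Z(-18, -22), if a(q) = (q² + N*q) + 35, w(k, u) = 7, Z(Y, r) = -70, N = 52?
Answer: 518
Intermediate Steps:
a(q) = 35 + q² + 52*q (a(q) = (q² + 52*q) + 35 = 35 + q² + 52*q)
a(w(1, 2)) - Z(-18, -22) = (35 + 7² + 52*7) - 1*(-70) = (35 + 49 + 364) + 70 = 448 + 70 = 518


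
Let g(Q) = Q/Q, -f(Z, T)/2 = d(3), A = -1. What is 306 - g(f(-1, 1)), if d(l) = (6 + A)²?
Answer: 305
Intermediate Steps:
d(l) = 25 (d(l) = (6 - 1)² = 5² = 25)
f(Z, T) = -50 (f(Z, T) = -2*25 = -50)
g(Q) = 1
306 - g(f(-1, 1)) = 306 - 1*1 = 306 - 1 = 305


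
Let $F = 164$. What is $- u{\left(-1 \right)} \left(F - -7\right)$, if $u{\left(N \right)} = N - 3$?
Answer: $684$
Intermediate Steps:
$u{\left(N \right)} = -3 + N$
$- u{\left(-1 \right)} \left(F - -7\right) = - (-3 - 1) \left(164 - -7\right) = \left(-1\right) \left(-4\right) \left(164 + 7\right) = 4 \cdot 171 = 684$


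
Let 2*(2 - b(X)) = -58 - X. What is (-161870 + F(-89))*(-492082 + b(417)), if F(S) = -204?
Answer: 79714881345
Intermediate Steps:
b(X) = 31 + X/2 (b(X) = 2 - (-58 - X)/2 = 2 + (29 + X/2) = 31 + X/2)
(-161870 + F(-89))*(-492082 + b(417)) = (-161870 - 204)*(-492082 + (31 + (½)*417)) = -162074*(-492082 + (31 + 417/2)) = -162074*(-492082 + 479/2) = -162074*(-983685/2) = 79714881345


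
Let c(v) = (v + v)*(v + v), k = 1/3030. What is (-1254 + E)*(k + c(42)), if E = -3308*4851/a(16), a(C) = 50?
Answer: -28701879667604/12625 ≈ -2.2734e+9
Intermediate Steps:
k = 1/3030 ≈ 0.00033003
c(v) = 4*v² (c(v) = (2*v)*(2*v) = 4*v²)
E = -8023554/25 (E = -3308/(50/4851) = -3308/(50*(1/4851)) = -3308/50/4851 = -3308*4851/50 = -8023554/25 ≈ -3.2094e+5)
(-1254 + E)*(k + c(42)) = (-1254 - 8023554/25)*(1/3030 + 4*42²) = -8054904*(1/3030 + 4*1764)/25 = -8054904*(1/3030 + 7056)/25 = -8054904/25*21379681/3030 = -28701879667604/12625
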